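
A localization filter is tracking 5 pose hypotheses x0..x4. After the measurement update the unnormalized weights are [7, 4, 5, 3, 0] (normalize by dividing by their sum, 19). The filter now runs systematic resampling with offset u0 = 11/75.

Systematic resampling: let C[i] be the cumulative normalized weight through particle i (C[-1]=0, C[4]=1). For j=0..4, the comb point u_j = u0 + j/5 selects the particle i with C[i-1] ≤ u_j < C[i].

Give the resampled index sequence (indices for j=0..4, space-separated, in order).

C = [7/19, 11/19, 16/19, 1, 1]
j=0: u_0=11/75 ∈ [0, 7/19) → index 0
j=1: u_1=26/75 ∈ [0, 7/19) → index 0
j=2: u_2=41/75 ∈ [7/19, 11/19) → index 1
j=3: u_3=56/75 ∈ [11/19, 16/19) → index 2
j=4: u_4=71/75 ∈ [16/19, 1) → index 3

0 0 1 2 3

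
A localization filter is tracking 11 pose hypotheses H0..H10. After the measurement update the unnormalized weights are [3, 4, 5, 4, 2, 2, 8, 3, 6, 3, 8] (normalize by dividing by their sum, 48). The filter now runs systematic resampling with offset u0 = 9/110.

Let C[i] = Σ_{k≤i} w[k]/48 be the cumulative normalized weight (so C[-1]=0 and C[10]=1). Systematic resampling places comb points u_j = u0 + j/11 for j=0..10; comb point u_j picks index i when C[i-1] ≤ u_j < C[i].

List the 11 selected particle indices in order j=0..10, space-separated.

1 2 3 4 6 6 7 8 9 10 10

C = [1/16, 7/48, 1/4, 1/3, 3/8, 5/12, 7/12, 31/48, 37/48, 5/6, 1]
j=0: u_0=9/110 ∈ [1/16, 7/48) → index 1
j=1: u_1=19/110 ∈ [7/48, 1/4) → index 2
j=2: u_2=29/110 ∈ [1/4, 1/3) → index 3
j=3: u_3=39/110 ∈ [1/3, 3/8) → index 4
j=4: u_4=49/110 ∈ [5/12, 7/12) → index 6
j=5: u_5=59/110 ∈ [5/12, 7/12) → index 6
j=6: u_6=69/110 ∈ [7/12, 31/48) → index 7
j=7: u_7=79/110 ∈ [31/48, 37/48) → index 8
j=8: u_8=89/110 ∈ [37/48, 5/6) → index 9
j=9: u_9=9/10 ∈ [5/6, 1) → index 10
j=10: u_10=109/110 ∈ [5/6, 1) → index 10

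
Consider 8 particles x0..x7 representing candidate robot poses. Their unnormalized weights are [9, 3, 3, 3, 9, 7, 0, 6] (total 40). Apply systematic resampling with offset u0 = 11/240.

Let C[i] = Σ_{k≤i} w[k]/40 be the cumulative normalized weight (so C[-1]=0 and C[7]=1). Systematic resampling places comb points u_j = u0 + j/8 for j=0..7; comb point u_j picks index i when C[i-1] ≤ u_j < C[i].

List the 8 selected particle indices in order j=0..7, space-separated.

0 0 1 3 4 4 5 7

C = [9/40, 3/10, 3/8, 9/20, 27/40, 17/20, 17/20, 1]
j=0: u_0=11/240 ∈ [0, 9/40) → index 0
j=1: u_1=41/240 ∈ [0, 9/40) → index 0
j=2: u_2=71/240 ∈ [9/40, 3/10) → index 1
j=3: u_3=101/240 ∈ [3/8, 9/20) → index 3
j=4: u_4=131/240 ∈ [9/20, 27/40) → index 4
j=5: u_5=161/240 ∈ [9/20, 27/40) → index 4
j=6: u_6=191/240 ∈ [27/40, 17/20) → index 5
j=7: u_7=221/240 ∈ [17/20, 1) → index 7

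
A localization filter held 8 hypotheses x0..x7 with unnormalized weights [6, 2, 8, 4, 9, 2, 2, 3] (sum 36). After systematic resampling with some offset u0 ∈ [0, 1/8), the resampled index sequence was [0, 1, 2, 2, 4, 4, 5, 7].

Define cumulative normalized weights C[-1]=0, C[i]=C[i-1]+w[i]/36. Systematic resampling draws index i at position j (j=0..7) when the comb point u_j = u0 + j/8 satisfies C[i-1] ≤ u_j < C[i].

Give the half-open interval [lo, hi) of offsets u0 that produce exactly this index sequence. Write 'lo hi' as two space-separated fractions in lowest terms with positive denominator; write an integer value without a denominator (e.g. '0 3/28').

C = [1/6, 2/9, 4/9, 5/9, 29/36, 31/36, 11/12, 1]
j=0 picked index 0: u0 ∈ [0, 1/6)
j=1 picked index 1: u0 ∈ [1/24, 7/72)
j=2 picked index 2: u0 ∈ [-1/36, 7/36)
j=3 picked index 2: u0 ∈ [-11/72, 5/72)
j=4 picked index 4: u0 ∈ [1/18, 11/36)
j=5 picked index 4: u0 ∈ [-5/72, 13/72)
j=6 picked index 5: u0 ∈ [1/18, 1/9)
j=7 picked index 7: u0 ∈ [1/24, 1/8)
intersection: [1/18, 5/72)

1/18 5/72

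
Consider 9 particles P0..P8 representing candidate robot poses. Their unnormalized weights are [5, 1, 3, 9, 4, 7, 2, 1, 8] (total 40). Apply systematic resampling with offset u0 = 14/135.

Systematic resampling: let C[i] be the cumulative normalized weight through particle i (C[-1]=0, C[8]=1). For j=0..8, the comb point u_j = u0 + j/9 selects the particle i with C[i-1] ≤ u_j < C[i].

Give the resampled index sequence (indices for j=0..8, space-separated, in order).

0 2 3 3 4 5 6 8 8

C = [1/8, 3/20, 9/40, 9/20, 11/20, 29/40, 31/40, 4/5, 1]
j=0: u_0=14/135 ∈ [0, 1/8) → index 0
j=1: u_1=29/135 ∈ [3/20, 9/40) → index 2
j=2: u_2=44/135 ∈ [9/40, 9/20) → index 3
j=3: u_3=59/135 ∈ [9/40, 9/20) → index 3
j=4: u_4=74/135 ∈ [9/20, 11/20) → index 4
j=5: u_5=89/135 ∈ [11/20, 29/40) → index 5
j=6: u_6=104/135 ∈ [29/40, 31/40) → index 6
j=7: u_7=119/135 ∈ [4/5, 1) → index 8
j=8: u_8=134/135 ∈ [4/5, 1) → index 8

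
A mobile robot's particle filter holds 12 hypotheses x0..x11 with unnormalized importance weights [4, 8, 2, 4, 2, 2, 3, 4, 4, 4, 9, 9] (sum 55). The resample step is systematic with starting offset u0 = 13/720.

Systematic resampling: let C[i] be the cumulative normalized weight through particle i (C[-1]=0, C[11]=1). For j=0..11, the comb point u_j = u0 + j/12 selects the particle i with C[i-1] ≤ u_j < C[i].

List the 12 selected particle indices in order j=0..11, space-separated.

0 1 1 3 4 6 7 9 10 10 11 11

C = [4/55, 12/55, 14/55, 18/55, 4/11, 2/5, 5/11, 29/55, 3/5, 37/55, 46/55, 1]
j=0: u_0=13/720 ∈ [0, 4/55) → index 0
j=1: u_1=73/720 ∈ [4/55, 12/55) → index 1
j=2: u_2=133/720 ∈ [4/55, 12/55) → index 1
j=3: u_3=193/720 ∈ [14/55, 18/55) → index 3
j=4: u_4=253/720 ∈ [18/55, 4/11) → index 4
j=5: u_5=313/720 ∈ [2/5, 5/11) → index 6
j=6: u_6=373/720 ∈ [5/11, 29/55) → index 7
j=7: u_7=433/720 ∈ [3/5, 37/55) → index 9
j=8: u_8=493/720 ∈ [37/55, 46/55) → index 10
j=9: u_9=553/720 ∈ [37/55, 46/55) → index 10
j=10: u_10=613/720 ∈ [46/55, 1) → index 11
j=11: u_11=673/720 ∈ [46/55, 1) → index 11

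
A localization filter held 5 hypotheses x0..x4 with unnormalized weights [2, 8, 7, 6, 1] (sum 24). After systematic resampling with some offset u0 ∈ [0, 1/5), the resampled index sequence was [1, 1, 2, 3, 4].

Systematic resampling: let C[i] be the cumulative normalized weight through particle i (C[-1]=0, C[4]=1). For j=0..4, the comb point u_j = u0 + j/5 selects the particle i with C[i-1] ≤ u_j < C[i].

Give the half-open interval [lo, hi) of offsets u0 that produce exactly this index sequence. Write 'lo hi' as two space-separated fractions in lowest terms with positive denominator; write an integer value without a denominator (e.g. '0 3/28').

19/120 1/5

C = [1/12, 5/12, 17/24, 23/24, 1]
j=0 picked index 1: u0 ∈ [1/12, 5/12)
j=1 picked index 1: u0 ∈ [-7/60, 13/60)
j=2 picked index 2: u0 ∈ [1/60, 37/120)
j=3 picked index 3: u0 ∈ [13/120, 43/120)
j=4 picked index 4: u0 ∈ [19/120, 1/5)
intersection: [19/120, 1/5)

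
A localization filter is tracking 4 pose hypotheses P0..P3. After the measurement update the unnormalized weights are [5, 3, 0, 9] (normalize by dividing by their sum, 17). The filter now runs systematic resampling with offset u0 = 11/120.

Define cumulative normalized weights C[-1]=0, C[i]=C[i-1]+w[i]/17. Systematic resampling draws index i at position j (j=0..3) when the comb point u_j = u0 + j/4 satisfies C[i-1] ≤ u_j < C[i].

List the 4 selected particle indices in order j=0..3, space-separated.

0 1 3 3

C = [5/17, 8/17, 8/17, 1]
j=0: u_0=11/120 ∈ [0, 5/17) → index 0
j=1: u_1=41/120 ∈ [5/17, 8/17) → index 1
j=2: u_2=71/120 ∈ [8/17, 1) → index 3
j=3: u_3=101/120 ∈ [8/17, 1) → index 3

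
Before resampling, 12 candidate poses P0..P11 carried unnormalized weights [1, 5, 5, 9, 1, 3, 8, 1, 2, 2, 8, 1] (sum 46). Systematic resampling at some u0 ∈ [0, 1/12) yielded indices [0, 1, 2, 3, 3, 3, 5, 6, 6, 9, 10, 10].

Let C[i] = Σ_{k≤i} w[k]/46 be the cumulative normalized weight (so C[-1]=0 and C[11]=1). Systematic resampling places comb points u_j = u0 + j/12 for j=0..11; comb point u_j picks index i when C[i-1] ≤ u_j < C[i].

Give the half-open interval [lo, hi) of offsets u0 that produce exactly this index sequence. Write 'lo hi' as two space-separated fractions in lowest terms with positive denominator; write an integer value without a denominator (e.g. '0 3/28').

C = [1/46, 3/23, 11/46, 10/23, 21/46, 12/23, 16/23, 33/46, 35/46, 37/46, 45/46, 1]
j=0 picked index 0: u0 ∈ [0, 1/46)
j=1 picked index 1: u0 ∈ [-17/276, 13/276)
j=2 picked index 2: u0 ∈ [-5/138, 5/69)
j=3 picked index 3: u0 ∈ [-1/92, 17/92)
j=4 picked index 3: u0 ∈ [-13/138, 7/69)
j=5 picked index 3: u0 ∈ [-49/276, 5/276)
j=6 picked index 5: u0 ∈ [-1/23, 1/46)
j=7 picked index 6: u0 ∈ [-17/276, 31/276)
j=8 picked index 6: u0 ∈ [-10/69, 2/69)
j=9 picked index 9: u0 ∈ [1/92, 5/92)
j=10 picked index 10: u0 ∈ [-2/69, 10/69)
j=11 picked index 10: u0 ∈ [-31/276, 17/276)
intersection: [1/92, 5/276)

1/92 5/276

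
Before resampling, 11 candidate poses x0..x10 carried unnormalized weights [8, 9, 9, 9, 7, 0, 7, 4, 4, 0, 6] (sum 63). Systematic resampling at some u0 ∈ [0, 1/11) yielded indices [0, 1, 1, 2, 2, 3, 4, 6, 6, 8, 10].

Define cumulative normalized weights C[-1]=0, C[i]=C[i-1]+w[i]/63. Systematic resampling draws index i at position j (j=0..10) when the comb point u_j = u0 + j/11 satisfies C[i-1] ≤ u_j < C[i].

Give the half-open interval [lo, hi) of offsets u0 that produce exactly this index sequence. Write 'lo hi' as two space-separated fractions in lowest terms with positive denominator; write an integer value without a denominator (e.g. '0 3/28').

C = [8/63, 17/63, 26/63, 5/9, 2/3, 2/3, 7/9, 53/63, 19/21, 19/21, 1]
j=0 picked index 0: u0 ∈ [0, 8/63)
j=1 picked index 1: u0 ∈ [25/693, 124/693)
j=2 picked index 1: u0 ∈ [-38/693, 61/693)
j=3 picked index 2: u0 ∈ [-2/693, 97/693)
j=4 picked index 2: u0 ∈ [-65/693, 34/693)
j=5 picked index 3: u0 ∈ [-29/693, 10/99)
j=6 picked index 4: u0 ∈ [1/99, 4/33)
j=7 picked index 6: u0 ∈ [1/33, 14/99)
j=8 picked index 6: u0 ∈ [-2/33, 5/99)
j=9 picked index 8: u0 ∈ [16/693, 20/231)
j=10 picked index 10: u0 ∈ [-1/231, 1/11)
intersection: [25/693, 34/693)

25/693 34/693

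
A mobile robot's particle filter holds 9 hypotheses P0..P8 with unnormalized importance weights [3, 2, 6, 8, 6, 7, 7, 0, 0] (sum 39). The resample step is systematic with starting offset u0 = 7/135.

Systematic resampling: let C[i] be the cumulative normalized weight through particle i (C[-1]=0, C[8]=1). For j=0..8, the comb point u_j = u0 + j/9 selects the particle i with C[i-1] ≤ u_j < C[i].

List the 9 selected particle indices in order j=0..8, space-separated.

0 2 2 3 4 4 5 6 6

C = [1/13, 5/39, 11/39, 19/39, 25/39, 32/39, 1, 1, 1]
j=0: u_0=7/135 ∈ [0, 1/13) → index 0
j=1: u_1=22/135 ∈ [5/39, 11/39) → index 2
j=2: u_2=37/135 ∈ [5/39, 11/39) → index 2
j=3: u_3=52/135 ∈ [11/39, 19/39) → index 3
j=4: u_4=67/135 ∈ [19/39, 25/39) → index 4
j=5: u_5=82/135 ∈ [19/39, 25/39) → index 4
j=6: u_6=97/135 ∈ [25/39, 32/39) → index 5
j=7: u_7=112/135 ∈ [32/39, 1) → index 6
j=8: u_8=127/135 ∈ [32/39, 1) → index 6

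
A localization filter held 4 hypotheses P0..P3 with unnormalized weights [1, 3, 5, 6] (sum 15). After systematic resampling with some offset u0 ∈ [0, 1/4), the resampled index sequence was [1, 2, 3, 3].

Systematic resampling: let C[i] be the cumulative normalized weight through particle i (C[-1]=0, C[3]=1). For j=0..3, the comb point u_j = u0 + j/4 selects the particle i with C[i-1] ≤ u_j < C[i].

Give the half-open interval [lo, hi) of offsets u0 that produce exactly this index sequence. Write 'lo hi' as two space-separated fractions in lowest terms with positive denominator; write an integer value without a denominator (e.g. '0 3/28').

1/10 1/4

C = [1/15, 4/15, 3/5, 1]
j=0 picked index 1: u0 ∈ [1/15, 4/15)
j=1 picked index 2: u0 ∈ [1/60, 7/20)
j=2 picked index 3: u0 ∈ [1/10, 1/2)
j=3 picked index 3: u0 ∈ [-3/20, 1/4)
intersection: [1/10, 1/4)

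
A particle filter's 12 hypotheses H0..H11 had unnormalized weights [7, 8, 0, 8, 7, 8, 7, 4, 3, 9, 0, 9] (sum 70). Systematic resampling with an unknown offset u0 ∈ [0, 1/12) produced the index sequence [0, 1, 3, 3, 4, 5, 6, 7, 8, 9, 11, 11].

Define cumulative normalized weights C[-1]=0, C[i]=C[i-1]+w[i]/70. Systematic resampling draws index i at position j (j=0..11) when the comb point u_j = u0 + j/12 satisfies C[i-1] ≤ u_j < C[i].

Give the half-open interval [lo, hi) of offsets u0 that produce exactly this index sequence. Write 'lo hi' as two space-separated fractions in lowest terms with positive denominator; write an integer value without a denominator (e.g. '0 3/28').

5/84 8/105

C = [1/10, 3/14, 3/14, 23/70, 3/7, 19/35, 9/14, 7/10, 26/35, 61/70, 61/70, 1]
j=0 picked index 0: u0 ∈ [0, 1/10)
j=1 picked index 1: u0 ∈ [1/60, 11/84)
j=2 picked index 3: u0 ∈ [1/21, 17/105)
j=3 picked index 3: u0 ∈ [-1/28, 11/140)
j=4 picked index 4: u0 ∈ [-1/210, 2/21)
j=5 picked index 5: u0 ∈ [1/84, 53/420)
j=6 picked index 6: u0 ∈ [3/70, 1/7)
j=7 picked index 7: u0 ∈ [5/84, 7/60)
j=8 picked index 8: u0 ∈ [1/30, 8/105)
j=9 picked index 9: u0 ∈ [-1/140, 17/140)
j=10 picked index 11: u0 ∈ [4/105, 1/6)
j=11 picked index 11: u0 ∈ [-19/420, 1/12)
intersection: [5/84, 8/105)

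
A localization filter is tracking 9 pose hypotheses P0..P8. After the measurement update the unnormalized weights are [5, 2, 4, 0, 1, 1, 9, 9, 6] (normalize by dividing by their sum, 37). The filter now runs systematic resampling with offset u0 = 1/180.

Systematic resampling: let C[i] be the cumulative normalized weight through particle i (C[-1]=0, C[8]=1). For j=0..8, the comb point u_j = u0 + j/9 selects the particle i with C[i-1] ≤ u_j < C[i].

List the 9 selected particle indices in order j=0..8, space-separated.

C = [5/37, 7/37, 11/37, 11/37, 12/37, 13/37, 22/37, 31/37, 1]
j=0: u_0=1/180 ∈ [0, 5/37) → index 0
j=1: u_1=7/60 ∈ [0, 5/37) → index 0
j=2: u_2=41/180 ∈ [7/37, 11/37) → index 2
j=3: u_3=61/180 ∈ [12/37, 13/37) → index 5
j=4: u_4=9/20 ∈ [13/37, 22/37) → index 6
j=5: u_5=101/180 ∈ [13/37, 22/37) → index 6
j=6: u_6=121/180 ∈ [22/37, 31/37) → index 7
j=7: u_7=47/60 ∈ [22/37, 31/37) → index 7
j=8: u_8=161/180 ∈ [31/37, 1) → index 8

0 0 2 5 6 6 7 7 8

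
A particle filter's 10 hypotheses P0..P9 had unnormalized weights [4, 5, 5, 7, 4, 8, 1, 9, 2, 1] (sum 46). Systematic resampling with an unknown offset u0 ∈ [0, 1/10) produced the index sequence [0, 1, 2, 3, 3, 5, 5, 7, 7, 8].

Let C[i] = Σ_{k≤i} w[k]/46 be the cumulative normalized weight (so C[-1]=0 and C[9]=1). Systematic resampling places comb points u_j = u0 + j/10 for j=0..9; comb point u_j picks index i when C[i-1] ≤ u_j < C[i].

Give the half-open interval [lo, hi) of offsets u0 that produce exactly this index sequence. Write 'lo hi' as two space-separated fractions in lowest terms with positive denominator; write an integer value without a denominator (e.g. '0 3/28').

1/23 13/230

C = [2/23, 9/46, 7/23, 21/46, 25/46, 33/46, 17/23, 43/46, 45/46, 1]
j=0 picked index 0: u0 ∈ [0, 2/23)
j=1 picked index 1: u0 ∈ [-3/230, 11/115)
j=2 picked index 2: u0 ∈ [-1/230, 12/115)
j=3 picked index 3: u0 ∈ [1/230, 18/115)
j=4 picked index 3: u0 ∈ [-11/115, 13/230)
j=5 picked index 5: u0 ∈ [1/23, 5/23)
j=6 picked index 5: u0 ∈ [-13/230, 27/230)
j=7 picked index 7: u0 ∈ [9/230, 27/115)
j=8 picked index 7: u0 ∈ [-7/115, 31/230)
j=9 picked index 8: u0 ∈ [4/115, 9/115)
intersection: [1/23, 13/230)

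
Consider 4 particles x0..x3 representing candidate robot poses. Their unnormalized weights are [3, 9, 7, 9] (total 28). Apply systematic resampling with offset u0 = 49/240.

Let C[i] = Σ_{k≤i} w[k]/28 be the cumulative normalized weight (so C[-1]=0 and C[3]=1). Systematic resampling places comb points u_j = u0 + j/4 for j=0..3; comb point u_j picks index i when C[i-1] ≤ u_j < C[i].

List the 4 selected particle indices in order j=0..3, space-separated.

1 2 3 3

C = [3/28, 3/7, 19/28, 1]
j=0: u_0=49/240 ∈ [3/28, 3/7) → index 1
j=1: u_1=109/240 ∈ [3/7, 19/28) → index 2
j=2: u_2=169/240 ∈ [19/28, 1) → index 3
j=3: u_3=229/240 ∈ [19/28, 1) → index 3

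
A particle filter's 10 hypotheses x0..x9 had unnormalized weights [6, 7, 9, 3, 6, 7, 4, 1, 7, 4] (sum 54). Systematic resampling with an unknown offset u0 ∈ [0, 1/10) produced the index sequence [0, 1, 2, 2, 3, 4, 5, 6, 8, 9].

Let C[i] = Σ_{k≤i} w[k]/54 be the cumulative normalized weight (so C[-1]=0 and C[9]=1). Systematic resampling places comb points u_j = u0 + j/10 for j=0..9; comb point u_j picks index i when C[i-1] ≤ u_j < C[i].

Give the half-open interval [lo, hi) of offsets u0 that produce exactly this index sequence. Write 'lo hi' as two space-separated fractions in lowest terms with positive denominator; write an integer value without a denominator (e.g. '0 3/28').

11/270 17/270

C = [1/9, 13/54, 11/27, 25/54, 31/54, 19/27, 7/9, 43/54, 25/27, 1]
j=0 picked index 0: u0 ∈ [0, 1/9)
j=1 picked index 1: u0 ∈ [1/90, 19/135)
j=2 picked index 2: u0 ∈ [11/270, 28/135)
j=3 picked index 2: u0 ∈ [-8/135, 29/270)
j=4 picked index 3: u0 ∈ [1/135, 17/270)
j=5 picked index 4: u0 ∈ [-1/27, 2/27)
j=6 picked index 5: u0 ∈ [-7/270, 14/135)
j=7 picked index 6: u0 ∈ [1/270, 7/90)
j=8 picked index 8: u0 ∈ [-1/270, 17/135)
j=9 picked index 9: u0 ∈ [7/270, 1/10)
intersection: [11/270, 17/270)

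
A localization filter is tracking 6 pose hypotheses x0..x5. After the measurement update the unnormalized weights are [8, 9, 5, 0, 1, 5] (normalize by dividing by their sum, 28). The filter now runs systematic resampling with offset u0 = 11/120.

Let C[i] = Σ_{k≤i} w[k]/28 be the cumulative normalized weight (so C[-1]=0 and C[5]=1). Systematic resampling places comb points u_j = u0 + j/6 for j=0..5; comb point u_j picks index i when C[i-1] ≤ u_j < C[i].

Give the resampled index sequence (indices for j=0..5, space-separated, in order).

C = [2/7, 17/28, 11/14, 11/14, 23/28, 1]
j=0: u_0=11/120 ∈ [0, 2/7) → index 0
j=1: u_1=31/120 ∈ [0, 2/7) → index 0
j=2: u_2=17/40 ∈ [2/7, 17/28) → index 1
j=3: u_3=71/120 ∈ [2/7, 17/28) → index 1
j=4: u_4=91/120 ∈ [17/28, 11/14) → index 2
j=5: u_5=37/40 ∈ [23/28, 1) → index 5

0 0 1 1 2 5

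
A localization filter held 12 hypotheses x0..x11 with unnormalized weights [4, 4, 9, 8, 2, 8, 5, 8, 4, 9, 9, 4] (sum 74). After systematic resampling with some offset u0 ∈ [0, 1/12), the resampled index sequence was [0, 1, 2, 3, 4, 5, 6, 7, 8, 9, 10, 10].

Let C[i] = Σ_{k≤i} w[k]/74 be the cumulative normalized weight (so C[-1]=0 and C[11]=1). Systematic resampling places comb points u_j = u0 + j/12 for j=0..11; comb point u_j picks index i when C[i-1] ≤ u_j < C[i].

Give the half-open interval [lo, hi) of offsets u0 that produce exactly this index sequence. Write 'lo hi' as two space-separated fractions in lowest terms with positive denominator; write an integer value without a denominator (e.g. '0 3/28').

C = [2/37, 4/37, 17/74, 25/74, 27/74, 35/74, 20/37, 24/37, 26/37, 61/74, 35/37, 1]
j=0 picked index 0: u0 ∈ [0, 2/37)
j=1 picked index 1: u0 ∈ [-13/444, 11/444)
j=2 picked index 2: u0 ∈ [-13/222, 7/111)
j=3 picked index 3: u0 ∈ [-3/148, 13/148)
j=4 picked index 4: u0 ∈ [1/222, 7/222)
j=5 picked index 5: u0 ∈ [-23/444, 25/444)
j=6 picked index 6: u0 ∈ [-1/37, 3/74)
j=7 picked index 7: u0 ∈ [-19/444, 29/444)
j=8 picked index 8: u0 ∈ [-2/111, 4/111)
j=9 picked index 9: u0 ∈ [-7/148, 11/148)
j=10 picked index 10: u0 ∈ [-1/111, 25/222)
j=11 picked index 10: u0 ∈ [-41/444, 13/444)
intersection: [1/222, 11/444)

1/222 11/444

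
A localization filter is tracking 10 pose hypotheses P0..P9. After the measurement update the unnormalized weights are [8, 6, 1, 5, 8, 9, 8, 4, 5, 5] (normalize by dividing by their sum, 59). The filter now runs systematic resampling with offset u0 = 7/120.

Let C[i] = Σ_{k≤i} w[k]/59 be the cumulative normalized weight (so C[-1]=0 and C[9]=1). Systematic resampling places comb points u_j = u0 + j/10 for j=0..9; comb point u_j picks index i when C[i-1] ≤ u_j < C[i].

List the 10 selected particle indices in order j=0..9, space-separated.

C = [8/59, 14/59, 15/59, 20/59, 28/59, 37/59, 45/59, 49/59, 54/59, 1]
j=0: u_0=7/120 ∈ [0, 8/59) → index 0
j=1: u_1=19/120 ∈ [8/59, 14/59) → index 1
j=2: u_2=31/120 ∈ [15/59, 20/59) → index 3
j=3: u_3=43/120 ∈ [20/59, 28/59) → index 4
j=4: u_4=11/24 ∈ [20/59, 28/59) → index 4
j=5: u_5=67/120 ∈ [28/59, 37/59) → index 5
j=6: u_6=79/120 ∈ [37/59, 45/59) → index 6
j=7: u_7=91/120 ∈ [37/59, 45/59) → index 6
j=8: u_8=103/120 ∈ [49/59, 54/59) → index 8
j=9: u_9=23/24 ∈ [54/59, 1) → index 9

0 1 3 4 4 5 6 6 8 9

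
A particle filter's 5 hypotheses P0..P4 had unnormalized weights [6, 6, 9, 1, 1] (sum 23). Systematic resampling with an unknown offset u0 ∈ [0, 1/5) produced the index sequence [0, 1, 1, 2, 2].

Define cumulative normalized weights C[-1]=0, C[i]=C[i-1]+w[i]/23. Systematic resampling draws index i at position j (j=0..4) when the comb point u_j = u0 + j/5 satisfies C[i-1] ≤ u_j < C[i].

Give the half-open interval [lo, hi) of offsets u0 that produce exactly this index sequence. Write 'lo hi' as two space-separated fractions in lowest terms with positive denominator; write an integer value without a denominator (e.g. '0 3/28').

7/115 13/115

C = [6/23, 12/23, 21/23, 22/23, 1]
j=0 picked index 0: u0 ∈ [0, 6/23)
j=1 picked index 1: u0 ∈ [7/115, 37/115)
j=2 picked index 1: u0 ∈ [-16/115, 14/115)
j=3 picked index 2: u0 ∈ [-9/115, 36/115)
j=4 picked index 2: u0 ∈ [-32/115, 13/115)
intersection: [7/115, 13/115)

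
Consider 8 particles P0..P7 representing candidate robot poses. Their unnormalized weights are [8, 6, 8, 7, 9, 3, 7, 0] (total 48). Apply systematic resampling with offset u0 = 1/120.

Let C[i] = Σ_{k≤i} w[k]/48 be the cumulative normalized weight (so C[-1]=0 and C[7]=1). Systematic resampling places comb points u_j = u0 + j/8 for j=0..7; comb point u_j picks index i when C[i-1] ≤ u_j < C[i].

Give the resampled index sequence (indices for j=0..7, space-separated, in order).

C = [1/6, 7/24, 11/24, 29/48, 19/24, 41/48, 1, 1]
j=0: u_0=1/120 ∈ [0, 1/6) → index 0
j=1: u_1=2/15 ∈ [0, 1/6) → index 0
j=2: u_2=31/120 ∈ [1/6, 7/24) → index 1
j=3: u_3=23/60 ∈ [7/24, 11/24) → index 2
j=4: u_4=61/120 ∈ [11/24, 29/48) → index 3
j=5: u_5=19/30 ∈ [29/48, 19/24) → index 4
j=6: u_6=91/120 ∈ [29/48, 19/24) → index 4
j=7: u_7=53/60 ∈ [41/48, 1) → index 6

0 0 1 2 3 4 4 6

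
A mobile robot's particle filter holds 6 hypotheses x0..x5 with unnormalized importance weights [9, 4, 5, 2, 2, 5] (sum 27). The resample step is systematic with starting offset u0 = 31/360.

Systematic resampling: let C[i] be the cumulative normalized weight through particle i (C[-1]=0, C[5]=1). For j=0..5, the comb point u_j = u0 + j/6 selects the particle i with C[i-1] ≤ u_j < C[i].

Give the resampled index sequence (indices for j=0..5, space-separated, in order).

C = [1/3, 13/27, 2/3, 20/27, 22/27, 1]
j=0: u_0=31/360 ∈ [0, 1/3) → index 0
j=1: u_1=91/360 ∈ [0, 1/3) → index 0
j=2: u_2=151/360 ∈ [1/3, 13/27) → index 1
j=3: u_3=211/360 ∈ [13/27, 2/3) → index 2
j=4: u_4=271/360 ∈ [20/27, 22/27) → index 4
j=5: u_5=331/360 ∈ [22/27, 1) → index 5

0 0 1 2 4 5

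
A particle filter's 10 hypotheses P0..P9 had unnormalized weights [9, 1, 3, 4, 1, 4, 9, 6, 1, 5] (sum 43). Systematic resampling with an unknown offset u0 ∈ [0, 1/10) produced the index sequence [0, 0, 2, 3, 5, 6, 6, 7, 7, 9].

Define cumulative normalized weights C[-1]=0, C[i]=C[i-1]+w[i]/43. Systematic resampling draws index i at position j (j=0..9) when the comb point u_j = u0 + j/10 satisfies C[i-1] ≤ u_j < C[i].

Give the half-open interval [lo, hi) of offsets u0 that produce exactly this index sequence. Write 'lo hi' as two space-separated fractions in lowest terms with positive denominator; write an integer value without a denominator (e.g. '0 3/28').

C = [9/43, 10/43, 13/43, 17/43, 18/43, 22/43, 31/43, 37/43, 38/43, 1]
j=0 picked index 0: u0 ∈ [0, 9/43)
j=1 picked index 0: u0 ∈ [-1/10, 47/430)
j=2 picked index 2: u0 ∈ [7/215, 22/215)
j=3 picked index 3: u0 ∈ [1/430, 41/430)
j=4 picked index 5: u0 ∈ [4/215, 24/215)
j=5 picked index 6: u0 ∈ [1/86, 19/86)
j=6 picked index 6: u0 ∈ [-19/215, 26/215)
j=7 picked index 7: u0 ∈ [9/430, 69/430)
j=8 picked index 7: u0 ∈ [-17/215, 13/215)
j=9 picked index 9: u0 ∈ [-7/430, 1/10)
intersection: [7/215, 13/215)

7/215 13/215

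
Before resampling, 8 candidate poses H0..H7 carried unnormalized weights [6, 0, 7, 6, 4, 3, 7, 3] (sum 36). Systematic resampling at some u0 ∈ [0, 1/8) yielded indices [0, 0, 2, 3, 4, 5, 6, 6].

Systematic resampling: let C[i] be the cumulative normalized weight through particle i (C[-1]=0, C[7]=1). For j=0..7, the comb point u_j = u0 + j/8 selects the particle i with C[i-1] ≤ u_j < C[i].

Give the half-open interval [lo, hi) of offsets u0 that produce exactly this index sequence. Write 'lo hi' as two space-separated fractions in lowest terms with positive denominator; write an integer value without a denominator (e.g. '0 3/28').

1/36 1/24

C = [1/6, 1/6, 13/36, 19/36, 23/36, 13/18, 11/12, 1]
j=0 picked index 0: u0 ∈ [0, 1/6)
j=1 picked index 0: u0 ∈ [-1/8, 1/24)
j=2 picked index 2: u0 ∈ [-1/12, 1/9)
j=3 picked index 3: u0 ∈ [-1/72, 11/72)
j=4 picked index 4: u0 ∈ [1/36, 5/36)
j=5 picked index 5: u0 ∈ [1/72, 7/72)
j=6 picked index 6: u0 ∈ [-1/36, 1/6)
j=7 picked index 6: u0 ∈ [-11/72, 1/24)
intersection: [1/36, 1/24)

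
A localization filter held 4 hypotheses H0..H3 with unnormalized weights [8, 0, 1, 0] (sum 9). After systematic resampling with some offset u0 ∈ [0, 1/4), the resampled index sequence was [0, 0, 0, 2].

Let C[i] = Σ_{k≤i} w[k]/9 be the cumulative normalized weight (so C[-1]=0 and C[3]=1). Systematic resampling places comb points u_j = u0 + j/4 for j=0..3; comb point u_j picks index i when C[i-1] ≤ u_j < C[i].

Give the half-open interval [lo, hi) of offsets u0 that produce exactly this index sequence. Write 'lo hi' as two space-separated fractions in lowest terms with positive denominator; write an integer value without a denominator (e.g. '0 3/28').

C = [8/9, 8/9, 1, 1]
j=0 picked index 0: u0 ∈ [0, 8/9)
j=1 picked index 0: u0 ∈ [-1/4, 23/36)
j=2 picked index 0: u0 ∈ [-1/2, 7/18)
j=3 picked index 2: u0 ∈ [5/36, 1/4)
intersection: [5/36, 1/4)

5/36 1/4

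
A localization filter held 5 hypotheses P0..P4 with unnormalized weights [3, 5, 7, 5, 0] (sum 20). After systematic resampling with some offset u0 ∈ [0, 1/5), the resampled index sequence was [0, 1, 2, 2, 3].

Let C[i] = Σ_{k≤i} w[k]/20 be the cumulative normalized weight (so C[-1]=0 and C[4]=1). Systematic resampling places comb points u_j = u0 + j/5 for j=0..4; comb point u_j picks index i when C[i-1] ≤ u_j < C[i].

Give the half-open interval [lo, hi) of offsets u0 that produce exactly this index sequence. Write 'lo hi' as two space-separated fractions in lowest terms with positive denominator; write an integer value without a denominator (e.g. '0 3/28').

C = [3/20, 2/5, 3/4, 1, 1]
j=0 picked index 0: u0 ∈ [0, 3/20)
j=1 picked index 1: u0 ∈ [-1/20, 1/5)
j=2 picked index 2: u0 ∈ [0, 7/20)
j=3 picked index 2: u0 ∈ [-1/5, 3/20)
j=4 picked index 3: u0 ∈ [-1/20, 1/5)
intersection: [0, 3/20)

0 3/20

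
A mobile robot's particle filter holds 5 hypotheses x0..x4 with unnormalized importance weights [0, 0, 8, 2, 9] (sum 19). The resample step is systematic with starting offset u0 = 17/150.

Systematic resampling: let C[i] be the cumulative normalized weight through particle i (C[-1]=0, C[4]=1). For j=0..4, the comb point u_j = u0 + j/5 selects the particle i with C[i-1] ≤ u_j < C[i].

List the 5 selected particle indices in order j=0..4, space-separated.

C = [0, 0, 8/19, 10/19, 1]
j=0: u_0=17/150 ∈ [0, 8/19) → index 2
j=1: u_1=47/150 ∈ [0, 8/19) → index 2
j=2: u_2=77/150 ∈ [8/19, 10/19) → index 3
j=3: u_3=107/150 ∈ [10/19, 1) → index 4
j=4: u_4=137/150 ∈ [10/19, 1) → index 4

2 2 3 4 4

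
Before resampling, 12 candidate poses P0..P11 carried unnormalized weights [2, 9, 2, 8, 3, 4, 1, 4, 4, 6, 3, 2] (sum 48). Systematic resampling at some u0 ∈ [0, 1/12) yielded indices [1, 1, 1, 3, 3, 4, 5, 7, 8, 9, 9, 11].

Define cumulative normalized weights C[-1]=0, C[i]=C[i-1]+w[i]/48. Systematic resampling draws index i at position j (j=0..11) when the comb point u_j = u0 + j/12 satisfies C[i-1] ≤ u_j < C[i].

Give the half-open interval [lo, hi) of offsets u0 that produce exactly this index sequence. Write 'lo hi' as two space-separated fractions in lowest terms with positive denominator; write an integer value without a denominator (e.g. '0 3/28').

1/24 1/16

C = [1/24, 11/48, 13/48, 7/16, 1/2, 7/12, 29/48, 11/16, 37/48, 43/48, 23/24, 1]
j=0 picked index 1: u0 ∈ [1/24, 11/48)
j=1 picked index 1: u0 ∈ [-1/24, 7/48)
j=2 picked index 1: u0 ∈ [-1/8, 1/16)
j=3 picked index 3: u0 ∈ [1/48, 3/16)
j=4 picked index 3: u0 ∈ [-1/16, 5/48)
j=5 picked index 4: u0 ∈ [1/48, 1/12)
j=6 picked index 5: u0 ∈ [0, 1/12)
j=7 picked index 7: u0 ∈ [1/48, 5/48)
j=8 picked index 8: u0 ∈ [1/48, 5/48)
j=9 picked index 9: u0 ∈ [1/48, 7/48)
j=10 picked index 9: u0 ∈ [-1/16, 1/16)
j=11 picked index 11: u0 ∈ [1/24, 1/12)
intersection: [1/24, 1/16)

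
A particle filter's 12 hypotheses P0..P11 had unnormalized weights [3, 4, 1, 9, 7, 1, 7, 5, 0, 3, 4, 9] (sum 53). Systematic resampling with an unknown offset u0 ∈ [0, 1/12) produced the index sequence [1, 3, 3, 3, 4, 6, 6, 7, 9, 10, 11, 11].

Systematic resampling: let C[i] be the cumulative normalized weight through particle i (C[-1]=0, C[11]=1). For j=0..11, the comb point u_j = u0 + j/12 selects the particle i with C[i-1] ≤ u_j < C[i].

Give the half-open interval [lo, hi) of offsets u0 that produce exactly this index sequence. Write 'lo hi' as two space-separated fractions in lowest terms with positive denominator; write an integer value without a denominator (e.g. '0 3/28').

C = [3/53, 7/53, 8/53, 17/53, 24/53, 25/53, 32/53, 37/53, 37/53, 40/53, 44/53, 1]
j=0 picked index 1: u0 ∈ [3/53, 7/53)
j=1 picked index 3: u0 ∈ [43/636, 151/636)
j=2 picked index 3: u0 ∈ [-5/318, 49/318)
j=3 picked index 3: u0 ∈ [-21/212, 15/212)
j=4 picked index 4: u0 ∈ [-2/159, 19/159)
j=5 picked index 6: u0 ∈ [35/636, 119/636)
j=6 picked index 6: u0 ∈ [-3/106, 11/106)
j=7 picked index 7: u0 ∈ [13/636, 73/636)
j=8 picked index 9: u0 ∈ [5/159, 14/159)
j=9 picked index 10: u0 ∈ [1/212, 17/212)
j=10 picked index 11: u0 ∈ [-1/318, 1/6)
j=11 picked index 11: u0 ∈ [-55/636, 1/12)
intersection: [43/636, 15/212)

43/636 15/212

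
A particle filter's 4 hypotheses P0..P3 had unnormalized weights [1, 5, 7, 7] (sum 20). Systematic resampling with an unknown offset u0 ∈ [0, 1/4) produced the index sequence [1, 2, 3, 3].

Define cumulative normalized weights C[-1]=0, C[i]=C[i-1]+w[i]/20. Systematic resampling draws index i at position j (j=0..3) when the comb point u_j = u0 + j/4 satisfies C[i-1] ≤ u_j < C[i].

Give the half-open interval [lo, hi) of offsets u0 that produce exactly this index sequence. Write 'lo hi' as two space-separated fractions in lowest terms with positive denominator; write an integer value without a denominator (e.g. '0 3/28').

3/20 1/4

C = [1/20, 3/10, 13/20, 1]
j=0 picked index 1: u0 ∈ [1/20, 3/10)
j=1 picked index 2: u0 ∈ [1/20, 2/5)
j=2 picked index 3: u0 ∈ [3/20, 1/2)
j=3 picked index 3: u0 ∈ [-1/10, 1/4)
intersection: [3/20, 1/4)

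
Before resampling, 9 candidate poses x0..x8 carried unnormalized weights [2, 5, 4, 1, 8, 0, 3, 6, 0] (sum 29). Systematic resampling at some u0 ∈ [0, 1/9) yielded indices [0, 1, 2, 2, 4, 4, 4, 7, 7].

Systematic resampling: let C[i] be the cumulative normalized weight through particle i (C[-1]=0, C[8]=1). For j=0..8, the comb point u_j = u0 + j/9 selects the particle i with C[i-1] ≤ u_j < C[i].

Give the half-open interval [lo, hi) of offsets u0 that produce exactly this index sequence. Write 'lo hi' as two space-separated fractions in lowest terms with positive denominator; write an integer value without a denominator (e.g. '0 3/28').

C = [2/29, 7/29, 11/29, 12/29, 20/29, 20/29, 23/29, 1, 1]
j=0 picked index 0: u0 ∈ [0, 2/29)
j=1 picked index 1: u0 ∈ [-11/261, 34/261)
j=2 picked index 2: u0 ∈ [5/261, 41/261)
j=3 picked index 2: u0 ∈ [-8/87, 4/87)
j=4 picked index 4: u0 ∈ [-8/261, 64/261)
j=5 picked index 4: u0 ∈ [-37/261, 35/261)
j=6 picked index 4: u0 ∈ [-22/87, 2/87)
j=7 picked index 7: u0 ∈ [4/261, 2/9)
j=8 picked index 7: u0 ∈ [-25/261, 1/9)
intersection: [5/261, 2/87)

5/261 2/87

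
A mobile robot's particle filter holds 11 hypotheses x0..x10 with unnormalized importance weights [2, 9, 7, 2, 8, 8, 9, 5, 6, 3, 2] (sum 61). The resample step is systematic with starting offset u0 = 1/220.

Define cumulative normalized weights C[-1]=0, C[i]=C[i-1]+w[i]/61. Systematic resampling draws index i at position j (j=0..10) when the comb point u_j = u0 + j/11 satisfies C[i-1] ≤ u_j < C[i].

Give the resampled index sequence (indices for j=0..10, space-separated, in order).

0 1 2 2 4 5 5 6 6 8 8

C = [2/61, 11/61, 18/61, 20/61, 28/61, 36/61, 45/61, 50/61, 56/61, 59/61, 1]
j=0: u_0=1/220 ∈ [0, 2/61) → index 0
j=1: u_1=21/220 ∈ [2/61, 11/61) → index 1
j=2: u_2=41/220 ∈ [11/61, 18/61) → index 2
j=3: u_3=61/220 ∈ [11/61, 18/61) → index 2
j=4: u_4=81/220 ∈ [20/61, 28/61) → index 4
j=5: u_5=101/220 ∈ [28/61, 36/61) → index 5
j=6: u_6=11/20 ∈ [28/61, 36/61) → index 5
j=7: u_7=141/220 ∈ [36/61, 45/61) → index 6
j=8: u_8=161/220 ∈ [36/61, 45/61) → index 6
j=9: u_9=181/220 ∈ [50/61, 56/61) → index 8
j=10: u_10=201/220 ∈ [50/61, 56/61) → index 8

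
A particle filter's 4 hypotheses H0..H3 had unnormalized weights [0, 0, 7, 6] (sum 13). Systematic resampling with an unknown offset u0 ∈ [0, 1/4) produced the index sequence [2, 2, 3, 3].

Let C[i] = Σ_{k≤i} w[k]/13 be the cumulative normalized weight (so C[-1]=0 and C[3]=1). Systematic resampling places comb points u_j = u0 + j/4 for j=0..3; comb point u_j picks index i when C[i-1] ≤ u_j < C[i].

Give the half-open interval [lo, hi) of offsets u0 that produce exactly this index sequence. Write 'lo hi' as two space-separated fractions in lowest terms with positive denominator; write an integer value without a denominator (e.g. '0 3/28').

1/26 1/4

C = [0, 0, 7/13, 1]
j=0 picked index 2: u0 ∈ [0, 7/13)
j=1 picked index 2: u0 ∈ [-1/4, 15/52)
j=2 picked index 3: u0 ∈ [1/26, 1/2)
j=3 picked index 3: u0 ∈ [-11/52, 1/4)
intersection: [1/26, 1/4)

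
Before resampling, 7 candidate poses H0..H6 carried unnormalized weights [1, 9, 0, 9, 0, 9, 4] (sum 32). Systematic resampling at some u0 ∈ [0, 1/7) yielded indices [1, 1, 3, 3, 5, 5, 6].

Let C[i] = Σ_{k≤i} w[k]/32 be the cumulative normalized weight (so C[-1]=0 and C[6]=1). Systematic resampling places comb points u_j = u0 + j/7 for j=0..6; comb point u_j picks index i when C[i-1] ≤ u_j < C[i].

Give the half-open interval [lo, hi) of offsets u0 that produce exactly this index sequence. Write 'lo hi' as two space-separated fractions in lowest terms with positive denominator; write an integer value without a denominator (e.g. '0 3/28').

C = [1/32, 5/16, 5/16, 19/32, 19/32, 7/8, 1]
j=0 picked index 1: u0 ∈ [1/32, 5/16)
j=1 picked index 1: u0 ∈ [-25/224, 19/112)
j=2 picked index 3: u0 ∈ [3/112, 69/224)
j=3 picked index 3: u0 ∈ [-13/112, 37/224)
j=4 picked index 5: u0 ∈ [5/224, 17/56)
j=5 picked index 5: u0 ∈ [-27/224, 9/56)
j=6 picked index 6: u0 ∈ [1/56, 1/7)
intersection: [1/32, 1/7)

1/32 1/7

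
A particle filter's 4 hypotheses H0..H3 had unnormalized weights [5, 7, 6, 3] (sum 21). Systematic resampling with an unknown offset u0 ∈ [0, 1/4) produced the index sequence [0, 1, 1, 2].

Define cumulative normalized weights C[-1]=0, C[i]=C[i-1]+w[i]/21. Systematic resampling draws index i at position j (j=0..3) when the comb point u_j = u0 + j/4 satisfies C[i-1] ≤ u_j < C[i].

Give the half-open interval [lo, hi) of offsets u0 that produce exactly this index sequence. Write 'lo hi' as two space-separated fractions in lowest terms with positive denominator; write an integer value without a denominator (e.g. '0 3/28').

0 1/14

C = [5/21, 4/7, 6/7, 1]
j=0 picked index 0: u0 ∈ [0, 5/21)
j=1 picked index 1: u0 ∈ [-1/84, 9/28)
j=2 picked index 1: u0 ∈ [-11/42, 1/14)
j=3 picked index 2: u0 ∈ [-5/28, 3/28)
intersection: [0, 1/14)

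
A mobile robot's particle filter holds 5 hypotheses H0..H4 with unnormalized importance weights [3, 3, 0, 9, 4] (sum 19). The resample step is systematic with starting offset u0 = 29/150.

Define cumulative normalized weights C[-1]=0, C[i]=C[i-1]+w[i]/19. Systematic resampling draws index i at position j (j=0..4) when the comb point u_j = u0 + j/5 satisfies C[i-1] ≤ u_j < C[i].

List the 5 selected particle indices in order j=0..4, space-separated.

C = [3/19, 6/19, 6/19, 15/19, 1]
j=0: u_0=29/150 ∈ [3/19, 6/19) → index 1
j=1: u_1=59/150 ∈ [6/19, 15/19) → index 3
j=2: u_2=89/150 ∈ [6/19, 15/19) → index 3
j=3: u_3=119/150 ∈ [15/19, 1) → index 4
j=4: u_4=149/150 ∈ [15/19, 1) → index 4

1 3 3 4 4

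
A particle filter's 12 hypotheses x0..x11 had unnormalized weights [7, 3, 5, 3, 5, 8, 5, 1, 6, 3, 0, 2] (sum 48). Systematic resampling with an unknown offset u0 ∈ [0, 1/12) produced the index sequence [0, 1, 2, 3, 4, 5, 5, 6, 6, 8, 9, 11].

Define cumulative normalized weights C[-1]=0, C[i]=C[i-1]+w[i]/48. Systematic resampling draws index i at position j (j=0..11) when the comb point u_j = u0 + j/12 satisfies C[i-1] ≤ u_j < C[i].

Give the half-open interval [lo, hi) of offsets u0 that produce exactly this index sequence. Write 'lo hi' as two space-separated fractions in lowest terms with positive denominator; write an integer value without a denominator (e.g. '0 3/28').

1/16 1/12

C = [7/48, 5/24, 5/16, 3/8, 23/48, 31/48, 3/4, 37/48, 43/48, 23/24, 23/24, 1]
j=0 picked index 0: u0 ∈ [0, 7/48)
j=1 picked index 1: u0 ∈ [1/16, 1/8)
j=2 picked index 2: u0 ∈ [1/24, 7/48)
j=3 picked index 3: u0 ∈ [1/16, 1/8)
j=4 picked index 4: u0 ∈ [1/24, 7/48)
j=5 picked index 5: u0 ∈ [1/16, 11/48)
j=6 picked index 5: u0 ∈ [-1/48, 7/48)
j=7 picked index 6: u0 ∈ [1/16, 1/6)
j=8 picked index 6: u0 ∈ [-1/48, 1/12)
j=9 picked index 8: u0 ∈ [1/48, 7/48)
j=10 picked index 9: u0 ∈ [1/16, 1/8)
j=11 picked index 11: u0 ∈ [1/24, 1/12)
intersection: [1/16, 1/12)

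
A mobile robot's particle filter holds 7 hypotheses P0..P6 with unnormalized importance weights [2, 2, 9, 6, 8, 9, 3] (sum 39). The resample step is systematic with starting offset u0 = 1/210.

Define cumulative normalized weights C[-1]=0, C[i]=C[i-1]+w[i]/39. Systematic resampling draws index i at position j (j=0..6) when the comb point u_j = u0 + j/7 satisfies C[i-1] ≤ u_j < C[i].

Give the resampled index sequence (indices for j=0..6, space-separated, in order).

C = [2/39, 4/39, 1/3, 19/39, 9/13, 12/13, 1]
j=0: u_0=1/210 ∈ [0, 2/39) → index 0
j=1: u_1=31/210 ∈ [4/39, 1/3) → index 2
j=2: u_2=61/210 ∈ [4/39, 1/3) → index 2
j=3: u_3=13/30 ∈ [1/3, 19/39) → index 3
j=4: u_4=121/210 ∈ [19/39, 9/13) → index 4
j=5: u_5=151/210 ∈ [9/13, 12/13) → index 5
j=6: u_6=181/210 ∈ [9/13, 12/13) → index 5

0 2 2 3 4 5 5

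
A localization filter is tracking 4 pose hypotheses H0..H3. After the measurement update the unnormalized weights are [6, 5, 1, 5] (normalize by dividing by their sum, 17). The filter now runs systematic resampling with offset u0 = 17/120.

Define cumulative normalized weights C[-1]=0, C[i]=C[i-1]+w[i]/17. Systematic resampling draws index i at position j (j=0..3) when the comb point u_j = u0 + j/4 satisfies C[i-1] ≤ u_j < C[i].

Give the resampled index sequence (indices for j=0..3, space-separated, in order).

C = [6/17, 11/17, 12/17, 1]
j=0: u_0=17/120 ∈ [0, 6/17) → index 0
j=1: u_1=47/120 ∈ [6/17, 11/17) → index 1
j=2: u_2=77/120 ∈ [6/17, 11/17) → index 1
j=3: u_3=107/120 ∈ [12/17, 1) → index 3

0 1 1 3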